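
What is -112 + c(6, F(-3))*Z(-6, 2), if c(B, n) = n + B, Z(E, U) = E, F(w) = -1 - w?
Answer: -160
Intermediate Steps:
c(B, n) = B + n
-112 + c(6, F(-3))*Z(-6, 2) = -112 + (6 + (-1 - 1*(-3)))*(-6) = -112 + (6 + (-1 + 3))*(-6) = -112 + (6 + 2)*(-6) = -112 + 8*(-6) = -112 - 48 = -160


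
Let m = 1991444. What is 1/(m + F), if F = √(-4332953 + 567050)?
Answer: 1991444/3965852971039 - I*√3765903/3965852971039 ≈ 5.0215e-7 - 4.8933e-10*I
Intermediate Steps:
F = I*√3765903 (F = √(-3765903) = I*√3765903 ≈ 1940.6*I)
1/(m + F) = 1/(1991444 + I*√3765903)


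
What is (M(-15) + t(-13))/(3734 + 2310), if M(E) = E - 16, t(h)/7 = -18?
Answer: -157/6044 ≈ -0.025976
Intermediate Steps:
t(h) = -126 (t(h) = 7*(-18) = -126)
M(E) = -16 + E
(M(-15) + t(-13))/(3734 + 2310) = ((-16 - 15) - 126)/(3734 + 2310) = (-31 - 126)/6044 = -157*1/6044 = -157/6044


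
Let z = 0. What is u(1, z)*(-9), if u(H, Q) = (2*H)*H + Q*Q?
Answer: -18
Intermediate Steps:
u(H, Q) = Q² + 2*H² (u(H, Q) = 2*H² + Q² = Q² + 2*H²)
u(1, z)*(-9) = (0² + 2*1²)*(-9) = (0 + 2*1)*(-9) = (0 + 2)*(-9) = 2*(-9) = -18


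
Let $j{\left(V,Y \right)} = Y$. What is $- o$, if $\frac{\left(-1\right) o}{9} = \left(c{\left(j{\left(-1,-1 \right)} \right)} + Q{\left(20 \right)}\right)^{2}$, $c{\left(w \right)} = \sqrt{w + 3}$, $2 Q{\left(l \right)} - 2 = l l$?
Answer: $363627 + 3618 \sqrt{2} \approx 3.6874 \cdot 10^{5}$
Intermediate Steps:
$Q{\left(l \right)} = 1 + \frac{l^{2}}{2}$ ($Q{\left(l \right)} = 1 + \frac{l l}{2} = 1 + \frac{l^{2}}{2}$)
$c{\left(w \right)} = \sqrt{3 + w}$
$o = - 9 \left(201 + \sqrt{2}\right)^{2}$ ($o = - 9 \left(\sqrt{3 - 1} + \left(1 + \frac{20^{2}}{2}\right)\right)^{2} = - 9 \left(\sqrt{2} + \left(1 + \frac{1}{2} \cdot 400\right)\right)^{2} = - 9 \left(\sqrt{2} + \left(1 + 200\right)\right)^{2} = - 9 \left(\sqrt{2} + 201\right)^{2} = - 9 \left(201 + \sqrt{2}\right)^{2} \approx -3.6874 \cdot 10^{5}$)
$- o = - (-363627 - 3618 \sqrt{2}) = 363627 + 3618 \sqrt{2}$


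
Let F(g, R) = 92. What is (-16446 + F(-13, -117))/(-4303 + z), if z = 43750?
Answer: -16354/39447 ≈ -0.41458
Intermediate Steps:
(-16446 + F(-13, -117))/(-4303 + z) = (-16446 + 92)/(-4303 + 43750) = -16354/39447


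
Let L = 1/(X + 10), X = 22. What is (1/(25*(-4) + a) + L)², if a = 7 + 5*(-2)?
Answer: 5041/10863616 ≈ 0.00046403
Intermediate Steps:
a = -3 (a = 7 - 10 = -3)
L = 1/32 (L = 1/(22 + 10) = 1/32 ≈ 0.031250)
(1/(25*(-4) + a) + L)² = (1/(25*(-4) - 3) + 1/32)² = (1/(-100 - 3) + 1/32)² = (1/(-103) + 1/32)² = (-1/103 + 1/32)² = (71/3296)² = 5041/10863616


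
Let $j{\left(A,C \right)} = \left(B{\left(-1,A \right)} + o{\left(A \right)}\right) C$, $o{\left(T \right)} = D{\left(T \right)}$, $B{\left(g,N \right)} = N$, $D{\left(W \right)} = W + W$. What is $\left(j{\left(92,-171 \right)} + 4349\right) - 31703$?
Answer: $-74550$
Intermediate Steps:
$D{\left(W \right)} = 2 W$
$o{\left(T \right)} = 2 T$
$j{\left(A,C \right)} = 3 A C$ ($j{\left(A,C \right)} = \left(A + 2 A\right) C = 3 A C$)
$\left(j{\left(92,-171 \right)} + 4349\right) - 31703 = \left(3 \cdot 92 \left(-171\right) + 4349\right) - 31703 = \left(-47196 + 4349\right) - 31703 = -42847 - 31703 = -74550$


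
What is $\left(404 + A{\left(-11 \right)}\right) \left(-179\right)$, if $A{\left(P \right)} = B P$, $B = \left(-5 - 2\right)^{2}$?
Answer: $24165$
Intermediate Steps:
$B = 49$ ($B = \left(-7\right)^{2} = 49$)
$A{\left(P \right)} = 49 P$
$\left(404 + A{\left(-11 \right)}\right) \left(-179\right) = \left(404 + 49 \left(-11\right)\right) \left(-179\right) = \left(404 - 539\right) \left(-179\right) = \left(-135\right) \left(-179\right) = 24165$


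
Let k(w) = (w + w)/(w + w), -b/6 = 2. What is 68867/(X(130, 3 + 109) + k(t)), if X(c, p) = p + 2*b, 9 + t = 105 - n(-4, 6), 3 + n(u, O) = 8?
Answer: 68867/89 ≈ 773.79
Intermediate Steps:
b = -12 (b = -6*2 = -12)
n(u, O) = 5 (n(u, O) = -3 + 8 = 5)
t = 91 (t = -9 + (105 - 1*5) = -9 + (105 - 5) = -9 + 100 = 91)
k(w) = 1 (k(w) = (2*w)/((2*w)) = (2*w)*(1/(2*w)) = 1)
X(c, p) = -24 + p (X(c, p) = p + 2*(-12) = p - 24 = -24 + p)
68867/(X(130, 3 + 109) + k(t)) = 68867/((-24 + (3 + 109)) + 1) = 68867/((-24 + 112) + 1) = 68867/(88 + 1) = 68867/89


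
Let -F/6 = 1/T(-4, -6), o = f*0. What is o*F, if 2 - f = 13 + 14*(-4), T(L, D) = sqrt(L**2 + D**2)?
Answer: 0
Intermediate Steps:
T(L, D) = sqrt(D**2 + L**2)
f = 45 (f = 2 - (13 + 14*(-4)) = 2 - (13 - 56) = 2 - 1*(-43) = 2 + 43 = 45)
o = 0 (o = 45*0 = 0)
F = -3*sqrt(13)/13 (F = -6/sqrt((-6)**2 + (-4)**2) = -6/sqrt(36 + 16) = -6*sqrt(13)/26 = -3*sqrt(13)/13 ≈ -0.83205)
o*F = 0*(-3*sqrt(13)/13) = 0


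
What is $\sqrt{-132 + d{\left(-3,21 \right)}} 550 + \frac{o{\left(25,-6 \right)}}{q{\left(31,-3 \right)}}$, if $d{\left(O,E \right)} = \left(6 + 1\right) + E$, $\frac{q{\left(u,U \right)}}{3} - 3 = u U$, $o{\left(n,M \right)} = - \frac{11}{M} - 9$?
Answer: $\frac{43}{1620} + 1100 i \sqrt{26} \approx 0.026543 + 5608.9 i$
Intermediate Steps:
$o{\left(n,M \right)} = -9 - \frac{11}{M}$ ($o{\left(n,M \right)} = - \frac{11}{M} - 9 = -9 - \frac{11}{M}$)
$q{\left(u,U \right)} = 9 + 3 U u$ ($q{\left(u,U \right)} = 9 + 3 u U = 9 + 3 U u$)
$d{\left(O,E \right)} = 7 + E$
$\sqrt{-132 + d{\left(-3,21 \right)}} 550 + \frac{o{\left(25,-6 \right)}}{q{\left(31,-3 \right)}} = \sqrt{-132 + \left(7 + 21\right)} 550 + \frac{-9 - \frac{11}{-6}}{9 + 3 \left(-3\right) 31} = \sqrt{-132 + 28} \cdot 550 + \frac{-9 - - \frac{11}{6}}{9 - 279} = \sqrt{-104} \cdot 550 + \frac{-9 + \frac{11}{6}}{-270} = 2 i \sqrt{26} \cdot 550 - - \frac{43}{1620} = 1100 i \sqrt{26} + \frac{43}{1620} = \frac{43}{1620} + 1100 i \sqrt{26}$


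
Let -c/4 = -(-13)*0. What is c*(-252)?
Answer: 0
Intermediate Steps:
c = 0 (c = -(-52)*(-1*0) = -(-52)*0 = -4*0 = 0)
c*(-252) = 0*(-252) = 0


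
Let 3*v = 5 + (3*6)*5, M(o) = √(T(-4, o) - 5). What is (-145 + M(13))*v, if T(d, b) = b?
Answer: -13775/3 + 190*√2/3 ≈ -4502.1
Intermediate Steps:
M(o) = √(-5 + o) (M(o) = √(o - 5) = √(-5 + o))
v = 95/3 (v = (5 + (3*6)*5)/3 = (5 + 18*5)/3 = (5 + 90)/3 = (⅓)*95 = 95/3 ≈ 31.667)
(-145 + M(13))*v = (-145 + √(-5 + 13))*(95/3) = (-145 + √8)*(95/3) = (-145 + 2*√2)*(95/3) = -13775/3 + 190*√2/3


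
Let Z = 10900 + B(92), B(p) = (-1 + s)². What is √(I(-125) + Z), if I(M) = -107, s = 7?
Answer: 7*√221 ≈ 104.06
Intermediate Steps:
B(p) = 36 (B(p) = (-1 + 7)² = 6² = 36)
Z = 10936 (Z = 10900 + 36 = 10936)
√(I(-125) + Z) = √(-107 + 10936) = √10829 = 7*√221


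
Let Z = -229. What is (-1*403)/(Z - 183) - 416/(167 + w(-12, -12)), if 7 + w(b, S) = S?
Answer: -27937/15244 ≈ -1.8327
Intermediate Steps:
w(b, S) = -7 + S
(-1*403)/(Z - 183) - 416/(167 + w(-12, -12)) = (-1*403)/(-229 - 183) - 416/(167 + (-7 - 12)) = -403/(-412) - 416/(167 - 19) = -403*(-1/412) - 416/148 = 403/412 - 416*1/148 = 403/412 - 104/37 = -27937/15244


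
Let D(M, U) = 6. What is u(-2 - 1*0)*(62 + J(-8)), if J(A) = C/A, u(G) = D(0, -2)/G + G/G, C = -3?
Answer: -499/4 ≈ -124.75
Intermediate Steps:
u(G) = 1 + 6/G (u(G) = 6/G + G/G = 6/G + 1 = 1 + 6/G)
J(A) = -3/A
u(-2 - 1*0)*(62 + J(-8)) = ((6 + (-2 - 1*0))/(-2 - 1*0))*(62 - 3/(-8)) = ((6 + (-2 + 0))/(-2 + 0))*(62 - 3*(-⅛)) = ((6 - 2)/(-2))*(62 + 3/8) = -½*4*(499/8) = -2*499/8 = -499/4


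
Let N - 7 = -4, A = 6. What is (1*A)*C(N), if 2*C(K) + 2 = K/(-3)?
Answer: -9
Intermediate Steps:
N = 3 (N = 7 - 4 = 3)
C(K) = -1 - K/6 (C(K) = -1 + (K/(-3))/2 = -1 + (K*(-1/3))/2 = -1 + (-K/3)/2 = -1 - K/6)
(1*A)*C(N) = (1*6)*(-1 - 1/6*3) = 6*(-1 - 1/2) = 6*(-3/2) = -9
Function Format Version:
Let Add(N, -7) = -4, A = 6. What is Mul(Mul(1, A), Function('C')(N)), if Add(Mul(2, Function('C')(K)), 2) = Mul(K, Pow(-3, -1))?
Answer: -9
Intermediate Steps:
N = 3 (N = Add(7, -4) = 3)
Function('C')(K) = Add(-1, Mul(Rational(-1, 6), K)) (Function('C')(K) = Add(-1, Mul(Rational(1, 2), Mul(K, Pow(-3, -1)))) = Add(-1, Mul(Rational(1, 2), Mul(K, Rational(-1, 3)))) = Add(-1, Mul(Rational(1, 2), Mul(Rational(-1, 3), K))) = Add(-1, Mul(Rational(-1, 6), K)))
Mul(Mul(1, A), Function('C')(N)) = Mul(Mul(1, 6), Add(-1, Mul(Rational(-1, 6), 3))) = Mul(6, Add(-1, Rational(-1, 2))) = Mul(6, Rational(-3, 2)) = -9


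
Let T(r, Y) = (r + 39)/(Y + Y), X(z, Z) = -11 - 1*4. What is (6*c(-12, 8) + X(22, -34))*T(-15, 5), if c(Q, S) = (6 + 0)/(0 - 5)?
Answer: -1332/25 ≈ -53.280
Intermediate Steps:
X(z, Z) = -15 (X(z, Z) = -11 - 4 = -15)
c(Q, S) = -6/5 (c(Q, S) = 6/(-5) = 6*(-1/5) = -6/5)
T(r, Y) = (39 + r)/(2*Y) (T(r, Y) = (39 + r)/((2*Y)) = (39 + r)*(1/(2*Y)) = (39 + r)/(2*Y))
(6*c(-12, 8) + X(22, -34))*T(-15, 5) = (6*(-6/5) - 15)*((1/2)*(39 - 15)/5) = (-36/5 - 15)*((1/2)*(1/5)*24) = -111/5*12/5 = -1332/25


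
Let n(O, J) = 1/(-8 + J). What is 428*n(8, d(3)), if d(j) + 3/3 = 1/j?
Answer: -642/13 ≈ -49.385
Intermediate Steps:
d(j) = -1 + 1/j
428*n(8, d(3)) = 428/(-8 + (1 - 1*3)/3) = 428/(-8 + (1 - 3)/3) = 428/(-8 + (1/3)*(-2)) = 428/(-8 - 2/3) = 428/(-26/3) = 428*(-3/26) = -642/13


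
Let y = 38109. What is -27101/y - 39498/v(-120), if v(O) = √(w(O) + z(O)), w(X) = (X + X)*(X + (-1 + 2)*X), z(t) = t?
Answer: -27101/38109 - 6583*√14370/4790 ≈ -165.46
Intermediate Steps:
w(X) = 4*X² (w(X) = (2*X)*(X + 1*X) = (2*X)*(X + X) = (2*X)*(2*X) = 4*X²)
v(O) = √(O + 4*O²) (v(O) = √(4*O² + O) = √(O + 4*O²))
-27101/y - 39498/v(-120) = -27101/38109 - 39498*√14370/28740 = -27101/38109 - 6583*√14370/4790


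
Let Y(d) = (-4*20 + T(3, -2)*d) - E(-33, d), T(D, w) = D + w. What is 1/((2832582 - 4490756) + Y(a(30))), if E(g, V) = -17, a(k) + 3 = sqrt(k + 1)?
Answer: -1658240/2749759897569 - sqrt(31)/2749759897569 ≈ -6.0305e-7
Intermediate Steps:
a(k) = -3 + sqrt(1 + k) (a(k) = -3 + sqrt(k + 1) = -3 + sqrt(1 + k))
Y(d) = -63 + d (Y(d) = (-4*20 + (3 - 2)*d) - 1*(-17) = (-80 + 1*d) + 17 = (-80 + d) + 17 = -63 + d)
1/((2832582 - 4490756) + Y(a(30))) = 1/((2832582 - 4490756) + (-63 + (-3 + sqrt(1 + 30)))) = 1/(-1658174 + (-63 + (-3 + sqrt(31)))) = 1/(-1658174 + (-66 + sqrt(31))) = 1/(-1658240 + sqrt(31))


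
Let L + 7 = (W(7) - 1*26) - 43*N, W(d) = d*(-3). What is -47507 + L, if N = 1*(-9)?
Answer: -47174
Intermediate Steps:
W(d) = -3*d
N = -9
L = 333 (L = -7 + ((-3*7 - 1*26) - 43*(-9)) = -7 + ((-21 - 26) + 387) = -7 + (-47 + 387) = -7 + 340 = 333)
-47507 + L = -47507 + 333 = -47174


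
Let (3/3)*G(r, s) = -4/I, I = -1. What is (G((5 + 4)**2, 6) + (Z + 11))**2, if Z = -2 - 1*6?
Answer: 49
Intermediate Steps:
G(r, s) = 4 (G(r, s) = -4/(-1) = -4*(-1) = 4)
Z = -8 (Z = -2 - 6 = -8)
(G((5 + 4)**2, 6) + (Z + 11))**2 = (4 + (-8 + 11))**2 = (4 + 3)**2 = 7**2 = 49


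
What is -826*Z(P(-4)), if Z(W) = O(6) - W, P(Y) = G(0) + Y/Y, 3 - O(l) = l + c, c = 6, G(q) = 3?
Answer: 10738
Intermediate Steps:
O(l) = -3 - l (O(l) = 3 - (l + 6) = 3 - (6 + l) = 3 + (-6 - l) = -3 - l)
P(Y) = 4 (P(Y) = 3 + Y/Y = 3 + 1 = 4)
Z(W) = -9 - W (Z(W) = (-3 - 1*6) - W = (-3 - 6) - W = -9 - W)
-826*Z(P(-4)) = -826*(-9 - 1*4) = -826*(-9 - 4) = -826*(-13) = 10738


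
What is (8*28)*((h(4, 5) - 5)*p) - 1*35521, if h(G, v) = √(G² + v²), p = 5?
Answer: -41121 + 1120*√41 ≈ -33950.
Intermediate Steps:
(8*28)*((h(4, 5) - 5)*p) - 1*35521 = (8*28)*((√(4² + 5²) - 5)*5) - 1*35521 = 224*((√(16 + 25) - 5)*5) - 35521 = 224*((√41 - 5)*5) - 35521 = 224*((-5 + √41)*5) - 35521 = 224*(-25 + 5*√41) - 35521 = (-5600 + 1120*√41) - 35521 = -41121 + 1120*√41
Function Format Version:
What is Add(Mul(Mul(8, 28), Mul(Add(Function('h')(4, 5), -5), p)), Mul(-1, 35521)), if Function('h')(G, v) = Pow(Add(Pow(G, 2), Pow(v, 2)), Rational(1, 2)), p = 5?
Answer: Add(-41121, Mul(1120, Pow(41, Rational(1, 2)))) ≈ -33950.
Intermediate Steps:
Add(Mul(Mul(8, 28), Mul(Add(Function('h')(4, 5), -5), p)), Mul(-1, 35521)) = Add(Mul(Mul(8, 28), Mul(Add(Pow(Add(Pow(4, 2), Pow(5, 2)), Rational(1, 2)), -5), 5)), Mul(-1, 35521)) = Add(Mul(224, Mul(Add(Pow(Add(16, 25), Rational(1, 2)), -5), 5)), -35521) = Add(Mul(224, Mul(Add(Pow(41, Rational(1, 2)), -5), 5)), -35521) = Add(Mul(224, Mul(Add(-5, Pow(41, Rational(1, 2))), 5)), -35521) = Add(Mul(224, Add(-25, Mul(5, Pow(41, Rational(1, 2))))), -35521) = Add(Add(-5600, Mul(1120, Pow(41, Rational(1, 2)))), -35521) = Add(-41121, Mul(1120, Pow(41, Rational(1, 2))))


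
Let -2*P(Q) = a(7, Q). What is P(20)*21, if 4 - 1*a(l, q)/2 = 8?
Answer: 84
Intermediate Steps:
a(l, q) = -8 (a(l, q) = 8 - 2*8 = 8 - 16 = -8)
P(Q) = 4 (P(Q) = -½*(-8) = 4)
P(20)*21 = 4*21 = 84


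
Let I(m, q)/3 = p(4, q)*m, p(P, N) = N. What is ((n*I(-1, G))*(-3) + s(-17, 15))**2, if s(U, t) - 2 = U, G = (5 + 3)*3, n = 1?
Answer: 40401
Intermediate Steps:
G = 24 (G = 8*3 = 24)
I(m, q) = 3*m*q (I(m, q) = 3*(q*m) = 3*(m*q) = 3*m*q)
s(U, t) = 2 + U
((n*I(-1, G))*(-3) + s(-17, 15))**2 = ((1*(3*(-1)*24))*(-3) + (2 - 17))**2 = ((1*(-72))*(-3) - 15)**2 = (-72*(-3) - 15)**2 = (216 - 15)**2 = 201**2 = 40401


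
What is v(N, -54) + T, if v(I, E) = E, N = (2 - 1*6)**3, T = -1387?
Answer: -1441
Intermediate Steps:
N = -64 (N = (2 - 6)**3 = (-4)**3 = -64)
v(N, -54) + T = -54 - 1387 = -1441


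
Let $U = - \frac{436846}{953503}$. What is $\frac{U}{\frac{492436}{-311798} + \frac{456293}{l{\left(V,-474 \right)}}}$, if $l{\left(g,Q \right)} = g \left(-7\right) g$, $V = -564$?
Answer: $\frac{3226488213350304}{12565594209065047} \approx 0.25677$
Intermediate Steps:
$l{\left(g,Q \right)} = - 7 g^{2}$ ($l{\left(g,Q \right)} = - 7 g g = - 7 g^{2}$)
$U = - \frac{436846}{953503}$ ($U = \left(-436846\right) \frac{1}{953503} = - \frac{436846}{953503} \approx -0.45815$)
$\frac{U}{\frac{492436}{-311798} + \frac{456293}{l{\left(V,-474 \right)}}} = - \frac{436846}{953503 \left(\frac{492436}{-311798} + \frac{456293}{\left(-7\right) \left(-564\right)^{2}}\right)} = - \frac{436846}{953503 \left(492436 \left(- \frac{1}{311798}\right) + \frac{456293}{\left(-7\right) 318096}\right)} = - \frac{436846}{953503 \left(- \frac{246218}{155899} + \frac{456293}{-2226672}\right)} = - \frac{436846}{953503 \left(- \frac{246218}{155899} + 456293 \left(- \frac{1}{2226672}\right)\right)} = - \frac{436846}{953503 \left(- \frac{246218}{155899} - \frac{456293}{2226672}\right)} = - \frac{436846}{953503 \left(- \frac{13178347849}{7385871024}\right)} = \left(- \frac{436846}{953503}\right) \left(- \frac{7385871024}{13178347849}\right) = \frac{3226488213350304}{12565594209065047}$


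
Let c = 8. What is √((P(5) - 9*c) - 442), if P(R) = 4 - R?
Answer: I*√515 ≈ 22.694*I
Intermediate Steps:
√((P(5) - 9*c) - 442) = √(((4 - 1*5) - 9*8) - 442) = √(((4 - 5) - 72) - 442) = √((-1 - 72) - 442) = √(-73 - 442) = √(-515) = I*√515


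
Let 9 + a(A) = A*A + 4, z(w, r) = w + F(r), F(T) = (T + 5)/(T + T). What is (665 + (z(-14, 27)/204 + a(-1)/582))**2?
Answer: 31551485059900129/71362711044 ≈ 4.4213e+5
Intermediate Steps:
F(T) = (5 + T)/(2*T) (F(T) = (5 + T)/((2*T)) = (5 + T)*(1/(2*T)) = (5 + T)/(2*T))
z(w, r) = w + (5 + r)/(2*r)
a(A) = -5 + A**2 (a(A) = -9 + (A*A + 4) = -9 + (A**2 + 4) = -9 + (4 + A**2) = -5 + A**2)
(665 + (z(-14, 27)/204 + a(-1)/582))**2 = (665 + ((1/2 - 14 + (5/2)/27)/204 + (-5 + (-1)**2)/582))**2 = (665 + ((1/2 - 14 + (5/2)*(1/27))*(1/204) + (-5 + 1)*(1/582)))**2 = (665 + ((1/2 - 14 + 5/54)*(1/204) - 4*1/582))**2 = (665 + (-362/27*1/204 - 2/291))**2 = (665 + (-181/2754 - 2/291))**2 = (665 - 19393/267138)**2 = (177627377/267138)**2 = 31551485059900129/71362711044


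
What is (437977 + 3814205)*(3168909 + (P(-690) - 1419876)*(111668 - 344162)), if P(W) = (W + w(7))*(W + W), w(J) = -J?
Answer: 452811207760503966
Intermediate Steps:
P(W) = 2*W*(-7 + W) (P(W) = (W - 1*7)*(W + W) = (W - 7)*(2*W) = (-7 + W)*(2*W) = 2*W*(-7 + W))
(437977 + 3814205)*(3168909 + (P(-690) - 1419876)*(111668 - 344162)) = (437977 + 3814205)*(3168909 + (2*(-690)*(-7 - 690) - 1419876)*(111668 - 344162)) = 4252182*(3168909 + (2*(-690)*(-697) - 1419876)*(-232494)) = 4252182*(3168909 + (961860 - 1419876)*(-232494)) = 4252182*(3168909 - 458016*(-232494)) = 4252182*(3168909 + 106485971904) = 4252182*106489140813 = 452811207760503966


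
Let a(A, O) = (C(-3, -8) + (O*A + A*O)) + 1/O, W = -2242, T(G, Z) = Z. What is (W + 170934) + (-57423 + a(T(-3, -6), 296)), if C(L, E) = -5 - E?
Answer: 31885121/296 ≈ 1.0772e+5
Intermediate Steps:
a(A, O) = 3 + 1/O + 2*A*O (a(A, O) = ((-5 - 1*(-8)) + (O*A + A*O)) + 1/O = ((-5 + 8) + (A*O + A*O)) + 1/O = (3 + 2*A*O) + 1/O = 3 + 1/O + 2*A*O)
(W + 170934) + (-57423 + a(T(-3, -6), 296)) = (-2242 + 170934) + (-57423 + (3 + 1/296 + 2*(-6)*296)) = 168692 + (-57423 + (3 + 1/296 - 3552)) = 168692 + (-57423 - 1050503/296) = 168692 - 18047711/296 = 31885121/296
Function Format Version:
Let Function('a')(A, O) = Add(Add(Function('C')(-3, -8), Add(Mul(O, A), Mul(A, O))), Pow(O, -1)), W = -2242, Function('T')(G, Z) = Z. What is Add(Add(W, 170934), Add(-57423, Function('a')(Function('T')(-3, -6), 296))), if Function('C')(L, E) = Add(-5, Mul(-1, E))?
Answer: Rational(31885121, 296) ≈ 1.0772e+5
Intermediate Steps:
Function('a')(A, O) = Add(3, Pow(O, -1), Mul(2, A, O)) (Function('a')(A, O) = Add(Add(Add(-5, Mul(-1, -8)), Add(Mul(O, A), Mul(A, O))), Pow(O, -1)) = Add(Add(Add(-5, 8), Add(Mul(A, O), Mul(A, O))), Pow(O, -1)) = Add(Add(3, Mul(2, A, O)), Pow(O, -1)) = Add(3, Pow(O, -1), Mul(2, A, O)))
Add(Add(W, 170934), Add(-57423, Function('a')(Function('T')(-3, -6), 296))) = Add(Add(-2242, 170934), Add(-57423, Add(3, Pow(296, -1), Mul(2, -6, 296)))) = Add(168692, Add(-57423, Add(3, Rational(1, 296), -3552))) = Add(168692, Add(-57423, Rational(-1050503, 296))) = Add(168692, Rational(-18047711, 296)) = Rational(31885121, 296)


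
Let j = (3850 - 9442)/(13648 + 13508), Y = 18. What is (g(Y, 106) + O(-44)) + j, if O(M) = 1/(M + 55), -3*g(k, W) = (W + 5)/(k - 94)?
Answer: 703453/1891868 ≈ 0.37183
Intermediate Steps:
g(k, W) = -(5 + W)/(3*(-94 + k)) (g(k, W) = -(W + 5)/(3*(k - 94)) = -(5 + W)/(3*(-94 + k)))
O(M) = 1/(55 + M)
j = -466/2263 (j = -5592/27156 = -5592*1/27156 = -466/2263 ≈ -0.20592)
(g(Y, 106) + O(-44)) + j = ((-5 - 1*106)/(3*(-94 + 18)) + 1/(55 - 44)) - 466/2263 = ((1/3)*(-5 - 106)/(-76) + 1/11) - 466/2263 = ((1/3)*(-1/76)*(-111) + 1/11) - 466/2263 = (37/76 + 1/11) - 466/2263 = 483/836 - 466/2263 = 703453/1891868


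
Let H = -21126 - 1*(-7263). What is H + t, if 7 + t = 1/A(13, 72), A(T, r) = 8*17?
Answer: -1886319/136 ≈ -13870.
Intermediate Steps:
A(T, r) = 136
H = -13863 (H = -21126 + 7263 = -13863)
t = -951/136 (t = -7 + 1/136 = -951/136 ≈ -6.9926)
H + t = -13863 - 951/136 = -1886319/136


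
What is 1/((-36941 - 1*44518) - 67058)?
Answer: -1/148517 ≈ -6.7332e-6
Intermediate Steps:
1/((-36941 - 1*44518) - 67058) = 1/((-36941 - 44518) - 67058) = 1/(-81459 - 67058) = 1/(-148517) = -1/148517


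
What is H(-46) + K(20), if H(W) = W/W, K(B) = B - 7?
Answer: 14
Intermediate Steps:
K(B) = -7 + B
H(W) = 1
H(-46) + K(20) = 1 + (-7 + 20) = 1 + 13 = 14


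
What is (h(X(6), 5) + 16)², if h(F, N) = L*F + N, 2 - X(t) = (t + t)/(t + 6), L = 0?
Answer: 441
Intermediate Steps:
X(t) = 2 - 2*t/(6 + t) (X(t) = 2 - (t + t)/(t + 6) = 2 - 2*t/(6 + t))
h(F, N) = N (h(F, N) = 0*F + N = 0 + N = N)
(h(X(6), 5) + 16)² = (5 + 16)² = 21² = 441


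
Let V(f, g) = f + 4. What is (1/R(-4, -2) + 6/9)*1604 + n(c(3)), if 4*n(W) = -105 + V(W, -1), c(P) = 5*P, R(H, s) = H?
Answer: 3881/6 ≈ 646.83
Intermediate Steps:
V(f, g) = 4 + f
n(W) = -101/4 + W/4 (n(W) = (-105 + (4 + W))/4 = (-101 + W)/4 = -101/4 + W/4)
(1/R(-4, -2) + 6/9)*1604 + n(c(3)) = (1/(-4) + 6/9)*1604 + (-101/4 + (5*3)/4) = (1*(-¼) + 6*(⅑))*1604 + (-101/4 + (¼)*15) = (-¼ + ⅔)*1604 + (-101/4 + 15/4) = (5/12)*1604 - 43/2 = 2005/3 - 43/2 = 3881/6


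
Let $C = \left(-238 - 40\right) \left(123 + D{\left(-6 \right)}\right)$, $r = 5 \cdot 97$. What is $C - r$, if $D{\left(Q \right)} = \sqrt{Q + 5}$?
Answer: $-34679 - 278 i \approx -34679.0 - 278.0 i$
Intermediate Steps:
$r = 485$
$D{\left(Q \right)} = \sqrt{5 + Q}$
$C = -34194 - 278 i$ ($C = \left(-238 - 40\right) \left(123 + \sqrt{5 - 6}\right) = - 278 \left(123 + \sqrt{-1}\right) = - 278 \left(123 + i\right) = -34194 - 278 i \approx -34194.0 - 278.0 i$)
$C - r = \left(-34194 - 278 i\right) - 485 = -34679 - 278 i$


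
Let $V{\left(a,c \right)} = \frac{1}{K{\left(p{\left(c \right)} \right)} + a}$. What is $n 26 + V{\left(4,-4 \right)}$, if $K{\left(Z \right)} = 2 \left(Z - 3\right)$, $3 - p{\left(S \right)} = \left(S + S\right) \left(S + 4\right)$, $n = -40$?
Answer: $- \frac{4159}{4} \approx -1039.8$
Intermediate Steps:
$p{\left(S \right)} = 3 - 2 S \left(4 + S\right)$ ($p{\left(S \right)} = 3 - \left(S + S\right) \left(S + 4\right) = 3 - 2 S \left(4 + S\right)$)
$K{\left(Z \right)} = -6 + 2 Z$ ($K{\left(Z \right)} = 2 \left(-3 + Z\right) = -6 + 2 Z$)
$V{\left(a,c \right)} = \frac{1}{a - 16 c - 4 c^{2}}$ ($V{\left(a,c \right)} = \frac{1}{\left(-6 + 2 \left(3 - 8 c - 2 c^{2}\right)\right) + a} = \frac{1}{\left(-6 - \left(-6 + 4 c^{2} + 16 c\right)\right) + a} = \frac{1}{\left(- 16 c - 4 c^{2}\right) + a} = \frac{1}{a - 16 c - 4 c^{2}}$)
$n 26 + V{\left(4,-4 \right)} = \left(-40\right) 26 + \frac{1}{4 - -64 - 4 \left(-4\right)^{2}} = -1040 + \frac{1}{4 + 64 - 64} = -1040 + \frac{1}{4} = - \frac{4159}{4}$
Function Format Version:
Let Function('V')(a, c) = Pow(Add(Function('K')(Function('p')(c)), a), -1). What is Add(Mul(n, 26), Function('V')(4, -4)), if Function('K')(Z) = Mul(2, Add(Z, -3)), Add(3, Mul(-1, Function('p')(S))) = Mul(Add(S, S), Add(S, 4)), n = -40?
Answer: Rational(-4159, 4) ≈ -1039.8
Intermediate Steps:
Function('p')(S) = Add(3, Mul(-2, S, Add(4, S))) (Function('p')(S) = Add(3, Mul(-1, Mul(Add(S, S), Add(S, 4)))) = Add(3, Mul(-1, Mul(Mul(2, S), Add(4, S)))) = Add(3, Mul(-1, Mul(2, S, Add(4, S)))) = Add(3, Mul(-2, S, Add(4, S))))
Function('K')(Z) = Add(-6, Mul(2, Z)) (Function('K')(Z) = Mul(2, Add(-3, Z)) = Add(-6, Mul(2, Z)))
Function('V')(a, c) = Pow(Add(a, Mul(-16, c), Mul(-4, Pow(c, 2))), -1) (Function('V')(a, c) = Pow(Add(Add(-6, Mul(2, Add(3, Mul(-8, c), Mul(-2, Pow(c, 2))))), a), -1) = Pow(Add(Add(-6, Add(6, Mul(-16, c), Mul(-4, Pow(c, 2)))), a), -1) = Pow(Add(Add(Mul(-16, c), Mul(-4, Pow(c, 2))), a), -1) = Pow(Add(a, Mul(-16, c), Mul(-4, Pow(c, 2))), -1))
Add(Mul(n, 26), Function('V')(4, -4)) = Add(Mul(-40, 26), Pow(Add(4, Mul(-16, -4), Mul(-4, Pow(-4, 2))), -1)) = Add(-1040, Pow(Add(4, 64, Mul(-4, 16)), -1)) = Add(-1040, Pow(Add(4, 64, -64), -1)) = Add(-1040, Pow(4, -1)) = Add(-1040, Rational(1, 4)) = Rational(-4159, 4)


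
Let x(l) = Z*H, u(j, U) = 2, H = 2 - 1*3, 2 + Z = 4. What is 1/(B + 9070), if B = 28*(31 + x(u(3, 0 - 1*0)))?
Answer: 1/9882 ≈ 0.00010119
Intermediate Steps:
Z = 2 (Z = -2 + 4 = 2)
H = -1 (H = 2 - 3 = -1)
x(l) = -2 (x(l) = 2*(-1) = -2)
B = 812 (B = 28*(31 - 2) = 28*29 = 812)
1/(B + 9070) = 1/(812 + 9070) = 1/9882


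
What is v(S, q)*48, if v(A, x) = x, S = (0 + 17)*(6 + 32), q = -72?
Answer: -3456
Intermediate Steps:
S = 646 (S = 17*38 = 646)
v(S, q)*48 = -72*48 = -3456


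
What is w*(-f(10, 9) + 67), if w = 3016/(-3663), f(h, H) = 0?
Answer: -202072/3663 ≈ -55.166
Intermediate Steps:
w = -3016/3663 (w = 3016*(-1/3663) = -3016/3663 ≈ -0.82337)
w*(-f(10, 9) + 67) = -3016*(-1*0 + 67)/3663 = -3016*(0 + 67)/3663 = -3016/3663*67 = -202072/3663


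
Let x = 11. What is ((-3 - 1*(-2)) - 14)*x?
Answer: -165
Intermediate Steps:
((-3 - 1*(-2)) - 14)*x = ((-3 - 1*(-2)) - 14)*11 = ((-3 + 2) - 14)*11 = (-1 - 14)*11 = -15*11 = -165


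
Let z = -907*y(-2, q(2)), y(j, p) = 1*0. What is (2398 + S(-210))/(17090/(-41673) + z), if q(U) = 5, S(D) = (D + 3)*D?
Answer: -955728582/8545 ≈ -1.1185e+5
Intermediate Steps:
S(D) = D*(3 + D) (S(D) = (3 + D)*D = D*(3 + D))
y(j, p) = 0
z = 0 (z = -907*0 = 0)
(2398 + S(-210))/(17090/(-41673) + z) = (2398 - 210*(3 - 210))/(17090/(-41673) + 0) = (2398 - 210*(-207))/(17090*(-1/41673) + 0) = (2398 + 43470)/(-17090/41673 + 0) = 45868/(-17090/41673) = 45868*(-41673/17090) = -955728582/8545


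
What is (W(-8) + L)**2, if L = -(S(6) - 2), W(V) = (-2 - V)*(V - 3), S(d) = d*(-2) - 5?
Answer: 2209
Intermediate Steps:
S(d) = -5 - 2*d (S(d) = -2*d - 5 = -5 - 2*d)
W(V) = (-3 + V)*(-2 - V) (W(V) = (-2 - V)*(-3 + V) = (-3 + V)*(-2 - V))
L = 19 (L = -((-5 - 2*6) - 2) = -((-5 - 12) - 2) = -(-17 - 2) = -1*(-19) = 19)
(W(-8) + L)**2 = ((6 - 8 - 1*(-8)**2) + 19)**2 = ((6 - 8 - 1*64) + 19)**2 = ((6 - 8 - 64) + 19)**2 = (-66 + 19)**2 = (-47)**2 = 2209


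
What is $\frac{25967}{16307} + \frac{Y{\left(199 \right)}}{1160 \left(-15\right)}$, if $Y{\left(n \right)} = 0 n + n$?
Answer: $\frac{19503509}{12336600} \approx 1.5809$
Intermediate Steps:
$Y{\left(n \right)} = n$ ($Y{\left(n \right)} = 0 + n = n$)
$\frac{25967}{16307} + \frac{Y{\left(199 \right)}}{1160 \left(-15\right)} = \frac{25967}{16307} + \frac{199}{1160 \left(-15\right)} = 25967 \cdot \frac{1}{16307} + \frac{199}{-17400} = \frac{1129}{709} + 199 \left(- \frac{1}{17400}\right) = \frac{1129}{709} - \frac{199}{17400} = \frac{19503509}{12336600}$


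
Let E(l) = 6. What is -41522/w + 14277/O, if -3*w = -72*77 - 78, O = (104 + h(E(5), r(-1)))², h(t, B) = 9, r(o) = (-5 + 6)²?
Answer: -251719660/11964553 ≈ -21.039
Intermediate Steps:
r(o) = 1 (r(o) = 1² = 1)
O = 12769 (O = (104 + 9)² = 113² = 12769)
w = 1874 (w = -(-72*77 - 78)/3 = -(-5544 - 78)/3 = -⅓*(-5622) = 1874)
-41522/w + 14277/O = -41522/1874 + 14277/12769 = -41522*1/1874 + 14277*(1/12769) = -20761/937 + 14277/12769 = -251719660/11964553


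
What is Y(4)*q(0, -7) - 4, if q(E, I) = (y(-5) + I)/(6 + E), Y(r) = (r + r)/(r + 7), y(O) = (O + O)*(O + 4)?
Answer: -40/11 ≈ -3.6364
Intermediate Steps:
y(O) = 2*O*(4 + O) (y(O) = (2*O)*(4 + O) = 2*O*(4 + O))
Y(r) = 2*r/(7 + r) (Y(r) = (2*r)/(7 + r) = 2*r/(7 + r))
q(E, I) = (10 + I)/(6 + E) (q(E, I) = (2*(-5)*(4 - 5) + I)/(6 + E) = (2*(-5)*(-1) + I)/(6 + E) = (10 + I)/(6 + E))
Y(4)*q(0, -7) - 4 = (2*4/(7 + 4))*((10 - 7)/(6 + 0)) - 4 = (2*4/11)*(3/6) - 4 = (2*4*(1/11))*((⅙)*3) - 4 = (8/11)*(½) - 4 = 4/11 - 4 = -40/11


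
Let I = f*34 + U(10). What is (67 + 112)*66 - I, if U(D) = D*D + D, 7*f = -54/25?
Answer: 2050036/175 ≈ 11714.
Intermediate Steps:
f = -54/175 (f = (-54/25)/7 = (-54*1/25)/7 = (⅐)*(-54/25) = -54/175 ≈ -0.30857)
U(D) = D + D² (U(D) = D² + D = D + D²)
I = 17414/175 (I = -54/175*34 + 10*(1 + 10) = -1836/175 + 10*11 = -1836/175 + 110 = 17414/175 ≈ 99.509)
(67 + 112)*66 - I = (67 + 112)*66 - 1*17414/175 = 179*66 - 17414/175 = 11814 - 17414/175 = 2050036/175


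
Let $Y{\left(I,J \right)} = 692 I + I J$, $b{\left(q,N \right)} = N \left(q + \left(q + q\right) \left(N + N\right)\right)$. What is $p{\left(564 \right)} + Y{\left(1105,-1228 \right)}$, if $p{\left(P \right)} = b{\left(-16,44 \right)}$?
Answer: $-716888$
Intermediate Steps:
$b{\left(q,N \right)} = N \left(q + 4 N q\right)$ ($b{\left(q,N \right)} = N \left(q + 2 q 2 N\right) = N \left(q + 4 N q\right)$)
$p{\left(P \right)} = -124608$ ($p{\left(P \right)} = 44 \left(-16\right) \left(1 + 4 \cdot 44\right) = 44 \left(-16\right) \left(1 + 176\right) = 44 \left(-16\right) 177 = -124608$)
$p{\left(564 \right)} + Y{\left(1105,-1228 \right)} = -124608 + 1105 \left(692 - 1228\right) = -124608 + 1105 \left(-536\right) = -124608 - 592280 = -716888$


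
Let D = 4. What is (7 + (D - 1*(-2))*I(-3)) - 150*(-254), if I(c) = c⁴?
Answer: 38593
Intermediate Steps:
(7 + (D - 1*(-2))*I(-3)) - 150*(-254) = (7 + (4 - 1*(-2))*(-3)⁴) - 150*(-254) = (7 + (4 + 2)*81) + 38100 = (7 + 6*81) + 38100 = (7 + 486) + 38100 = 493 + 38100 = 38593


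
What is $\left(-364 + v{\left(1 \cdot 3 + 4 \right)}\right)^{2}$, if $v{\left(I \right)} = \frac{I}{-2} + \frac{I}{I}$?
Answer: $\frac{537289}{4} \approx 1.3432 \cdot 10^{5}$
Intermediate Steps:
$v{\left(I \right)} = 1 - \frac{I}{2}$ ($v{\left(I \right)} = I \left(- \frac{1}{2}\right) + 1 = - \frac{I}{2} + 1 = 1 - \frac{I}{2}$)
$\left(-364 + v{\left(1 \cdot 3 + 4 \right)}\right)^{2} = \left(-364 + \left(1 - \frac{1 \cdot 3 + 4}{2}\right)\right)^{2} = \left(-364 + \left(1 - \frac{3 + 4}{2}\right)\right)^{2} = \left(-364 + \left(1 - \frac{7}{2}\right)\right)^{2} = \left(-364 - \frac{5}{2}\right)^{2} = \left(- \frac{733}{2}\right)^{2} = \frac{537289}{4}$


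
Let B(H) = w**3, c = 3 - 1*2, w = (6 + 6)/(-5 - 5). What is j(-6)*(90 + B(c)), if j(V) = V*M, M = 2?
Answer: -132408/125 ≈ -1059.3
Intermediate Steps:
j(V) = 2*V (j(V) = V*2 = 2*V)
w = -6/5 (w = 12/(-10) = 12*(-1/10) = -6/5 ≈ -1.2000)
c = 1 (c = 3 - 2 = 1)
B(H) = -216/125 (B(H) = (-6/5)**3 = -216/125)
j(-6)*(90 + B(c)) = (2*(-6))*(90 - 216/125) = -12*11034/125 = -132408/125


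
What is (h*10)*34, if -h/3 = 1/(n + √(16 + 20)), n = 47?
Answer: -1020/53 ≈ -19.245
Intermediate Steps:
h = -3/53 (h = -3/(47 + √(16 + 20)) = -3/(47 + √36) = -3/(47 + 6) = -3/53 ≈ -0.056604)
(h*10)*34 = -3/53*10*34 = -30/53*34 = -1020/53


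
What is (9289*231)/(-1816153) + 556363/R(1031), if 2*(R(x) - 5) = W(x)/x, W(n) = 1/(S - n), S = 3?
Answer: 2141844004404301343/19248822661887 ≈ 1.1127e+5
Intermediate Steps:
W(n) = 1/(3 - n)
R(x) = 5 - 1/(2*x*(-3 + x)) (R(x) = 5 + ((-1/(-3 + x))/x)/2 = 5 + (-1/(x*(-3 + x)))/2 = 5 - 1/(2*x*(-3 + x)))
(9289*231)/(-1816153) + 556363/R(1031) = (9289*231)/(-1816153) + 556363/(((½)*(-1 + 10*1031*(-3 + 1031))/(1031*(-3 + 1031)))) = 2145759*(-1/1816153) + 556363/(((½)*(1/1031)*(-1 + 10*1031*1028)/1028)) = -2145759/1816153 + 556363/(((½)*(1/1031)*(1/1028)*(-1 + 10598680))) = -2145759/1816153 + 556363/(((½)*(1/1031)*(1/1028)*10598679)) = -2145759/1816153 + 556363/(10598679/2119736) = -2145759/1816153 + 556363*(2119736/10598679) = -2145759/1816153 + 1179342680168/10598679 = 2141844004404301343/19248822661887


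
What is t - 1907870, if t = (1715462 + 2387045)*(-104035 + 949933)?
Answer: 3470300558416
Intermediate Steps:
t = 3470302466286 (t = 4102507*845898 = 3470302466286)
t - 1907870 = 3470302466286 - 1907870 = 3470300558416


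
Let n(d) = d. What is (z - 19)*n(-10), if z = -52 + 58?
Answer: 130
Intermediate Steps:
z = 6
(z - 19)*n(-10) = (6 - 19)*(-10) = -13*(-10) = 130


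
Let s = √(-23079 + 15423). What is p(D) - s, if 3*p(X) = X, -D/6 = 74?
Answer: -148 - 2*I*√1914 ≈ -148.0 - 87.499*I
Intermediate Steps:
D = -444 (D = -6*74 = -444)
p(X) = X/3
s = 2*I*√1914 (s = √(-7656) = 2*I*√1914 ≈ 87.499*I)
p(D) - s = (⅓)*(-444) - 2*I*√1914 = -148 - 2*I*√1914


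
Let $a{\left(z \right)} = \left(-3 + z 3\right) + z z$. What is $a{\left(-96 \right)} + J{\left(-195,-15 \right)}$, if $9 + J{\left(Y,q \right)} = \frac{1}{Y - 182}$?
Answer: $\frac{3361331}{377} \approx 8916.0$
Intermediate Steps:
$J{\left(Y,q \right)} = -9 + \frac{1}{-182 + Y}$ ($J{\left(Y,q \right)} = -9 + \frac{1}{Y - 182} = -9 + \frac{1}{-182 + Y}$)
$a{\left(z \right)} = -3 + z^{2} + 3 z$ ($a{\left(z \right)} = \left(-3 + 3 z\right) + z^{2} = -3 + z^{2} + 3 z$)
$a{\left(-96 \right)} + J{\left(-195,-15 \right)} = \left(-3 + \left(-96\right)^{2} + 3 \left(-96\right)\right) + \frac{1639 - -1755}{-182 - 195} = \left(-3 + 9216 - 288\right) + \frac{1639 + 1755}{-377} = 8925 - \frac{3394}{377} = \frac{3361331}{377}$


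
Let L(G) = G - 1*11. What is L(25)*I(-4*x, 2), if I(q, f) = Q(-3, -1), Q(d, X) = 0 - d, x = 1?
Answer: 42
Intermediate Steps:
Q(d, X) = -d
L(G) = -11 + G (L(G) = G - 11 = -11 + G)
I(q, f) = 3 (I(q, f) = -1*(-3) = 3)
L(25)*I(-4*x, 2) = (-11 + 25)*3 = 14*3 = 42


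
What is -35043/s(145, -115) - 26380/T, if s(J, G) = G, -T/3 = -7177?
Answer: 751477133/2476065 ≈ 303.50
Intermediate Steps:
T = 21531 (T = -3*(-7177) = 21531)
-35043/s(145, -115) - 26380/T = -35043/(-115) - 26380/21531 = -35043*(-1/115) - 26380*1/21531 = 35043/115 - 26380/21531 = 751477133/2476065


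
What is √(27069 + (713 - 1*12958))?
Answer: 2*√3706 ≈ 121.75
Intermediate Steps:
√(27069 + (713 - 1*12958)) = √(27069 + (713 - 12958)) = √(27069 - 12245) = √14824 = 2*√3706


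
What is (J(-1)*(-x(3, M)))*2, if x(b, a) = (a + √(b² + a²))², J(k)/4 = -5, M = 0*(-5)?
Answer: 360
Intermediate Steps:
M = 0
J(k) = -20 (J(k) = 4*(-5) = -20)
x(b, a) = (a + √(a² + b²))²
(J(-1)*(-x(3, M)))*2 = -(-20)*(0 + √(0² + 3²))²*2 = -(-20)*(0 + √(0 + 9))²*2 = -(-20)*(0 + √9)²*2 = -(-20)*(0 + 3)²*2 = -(-20)*3²*2 = -(-20)*9*2 = -20*(-9)*2 = 180*2 = 360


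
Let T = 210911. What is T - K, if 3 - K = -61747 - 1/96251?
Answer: 14356895410/96251 ≈ 1.4916e+5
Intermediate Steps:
K = 5943499251/96251 (K = 3 - (-61747 - 1/96251) = 3 - 1*(-5943210498/96251) = 3 + 5943210498/96251 = 5943499251/96251 ≈ 61750.)
T - K = 210911 - 1*5943499251/96251 = 210911 - 5943499251/96251 = 14356895410/96251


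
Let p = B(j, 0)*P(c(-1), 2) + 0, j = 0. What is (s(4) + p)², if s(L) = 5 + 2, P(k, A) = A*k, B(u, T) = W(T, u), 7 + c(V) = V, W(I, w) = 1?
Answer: 81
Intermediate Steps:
c(V) = -7 + V
B(u, T) = 1
s(L) = 7
p = -16 (p = 1*(2*(-7 - 1)) + 0 = 1*(2*(-8)) + 0 = 1*(-16) + 0 = -16 + 0 = -16)
(s(4) + p)² = (7 - 16)² = (-9)² = 81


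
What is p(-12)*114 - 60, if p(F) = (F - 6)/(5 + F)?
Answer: 1632/7 ≈ 233.14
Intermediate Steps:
p(F) = (-6 + F)/(5 + F)
p(-12)*114 - 60 = ((-6 - 12)/(5 - 12))*114 - 60 = (-18/(-7))*114 - 60 = -1/7*(-18)*114 - 60 = (18/7)*114 - 60 = 2052/7 - 60 = 1632/7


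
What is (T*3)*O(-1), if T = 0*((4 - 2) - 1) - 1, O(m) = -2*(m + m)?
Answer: -12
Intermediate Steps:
O(m) = -4*m
T = -1 (T = 0*(2 - 1) - 1 = 0*1 - 1 = 0 - 1 = -1)
(T*3)*O(-1) = (-1*3)*(-4*(-1)) = -3*4 = -12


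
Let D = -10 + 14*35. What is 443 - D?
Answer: -37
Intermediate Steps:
D = 480 (D = -10 + 490 = 480)
443 - D = 443 - 1*480 = 443 - 480 = -37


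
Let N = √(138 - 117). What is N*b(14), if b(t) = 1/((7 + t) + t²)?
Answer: √21/217 ≈ 0.021118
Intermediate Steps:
b(t) = 1/(7 + t + t²)
N = √21 ≈ 4.5826
N*b(14) = √21/(7 + 14 + 14²) = √21/(7 + 14 + 196) = √21/217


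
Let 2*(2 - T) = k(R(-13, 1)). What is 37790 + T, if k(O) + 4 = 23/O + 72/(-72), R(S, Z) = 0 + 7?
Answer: 264550/7 ≈ 37793.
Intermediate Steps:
R(S, Z) = 7
k(O) = -5 + 23/O (k(O) = -4 + (23/O + 72/(-72)) = -4 + (23/O + 72*(-1/72)) = -4 + (23/O - 1) = -4 + (-1 + 23/O) = -5 + 23/O)
T = 20/7 (T = 2 - (-5 + 23/7)/2 = 2 - ½*(-12/7) = 2 + 6/7 = 20/7 ≈ 2.8571)
37790 + T = 37790 + 20/7 = 264550/7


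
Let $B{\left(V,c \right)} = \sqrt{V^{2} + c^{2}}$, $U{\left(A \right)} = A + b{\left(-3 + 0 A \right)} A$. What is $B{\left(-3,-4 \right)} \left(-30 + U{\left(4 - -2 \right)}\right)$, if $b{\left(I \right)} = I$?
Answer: $-210$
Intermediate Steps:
$U{\left(A \right)} = - 2 A$ ($U{\left(A \right)} = A + \left(-3 + 0 A\right) A = A + \left(-3 + 0\right) A = A - 3 A = - 2 A$)
$B{\left(-3,-4 \right)} \left(-30 + U{\left(4 - -2 \right)}\right) = \sqrt{\left(-3\right)^{2} + \left(-4\right)^{2}} \left(-30 - 2 \left(4 - -2\right)\right) = \sqrt{9 + 16} \left(-30 - 2 \left(4 + 2\right)\right) = \sqrt{25} \left(-30 - 12\right) = 5 \left(-30 - 12\right) = 5 \left(-42\right) = -210$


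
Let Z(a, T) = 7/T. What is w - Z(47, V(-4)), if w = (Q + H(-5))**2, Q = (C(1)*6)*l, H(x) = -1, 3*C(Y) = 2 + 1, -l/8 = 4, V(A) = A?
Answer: 149003/4 ≈ 37251.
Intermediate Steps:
l = -32 (l = -8*4 = -32)
C(Y) = 1 (C(Y) = (2 + 1)/3 = (1/3)*3 = 1)
Q = -192 (Q = (1*6)*(-32) = 6*(-32) = -192)
w = 37249 (w = (-192 - 1)**2 = (-193)**2 = 37249)
w - Z(47, V(-4)) = 37249 - 7/(-4) = 37249 - 7*(-1)/4 = 37249 - 1*(-7/4) = 37249 + 7/4 = 149003/4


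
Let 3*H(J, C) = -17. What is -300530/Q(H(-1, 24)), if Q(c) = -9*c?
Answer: -300530/51 ≈ -5892.7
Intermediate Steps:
H(J, C) = -17/3 (H(J, C) = (⅓)*(-17) = -17/3)
-300530/Q(H(-1, 24)) = -300530/((-9*(-17/3))) = -300530/51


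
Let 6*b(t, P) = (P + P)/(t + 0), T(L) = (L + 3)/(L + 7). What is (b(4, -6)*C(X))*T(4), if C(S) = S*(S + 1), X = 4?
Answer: -70/11 ≈ -6.3636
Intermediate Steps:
C(S) = S*(1 + S)
T(L) = (3 + L)/(7 + L)
b(t, P) = P/(3*t) (b(t, P) = ((P + P)/(t + 0))/6 = ((2*P)/t)/6 = (2*P/t)/6 = P/(3*t))
(b(4, -6)*C(X))*T(4) = (((⅓)*(-6)/4)*(4*(1 + 4)))*((3 + 4)/(7 + 4)) = (((⅓)*(-6)*(¼))*(4*5))*(7/11) = (-½*20)*((1/11)*7) = -10*7/11 = -70/11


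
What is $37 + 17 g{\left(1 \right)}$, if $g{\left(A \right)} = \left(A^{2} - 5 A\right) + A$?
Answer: $-14$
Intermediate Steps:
$g{\left(A \right)} = A^{2} - 4 A$
$37 + 17 g{\left(1 \right)} = 37 + 17 \cdot 1 \left(-4 + 1\right) = 37 + 17 \cdot 1 \left(-3\right) = 37 + 17 \left(-3\right) = 37 - 51 = -14$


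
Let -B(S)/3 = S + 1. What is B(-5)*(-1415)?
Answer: -16980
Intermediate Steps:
B(S) = -3 - 3*S (B(S) = -3*(S + 1) = -3*(1 + S) = -3 - 3*S)
B(-5)*(-1415) = (-3 - 3*(-5))*(-1415) = (-3 + 15)*(-1415) = 12*(-1415) = -16980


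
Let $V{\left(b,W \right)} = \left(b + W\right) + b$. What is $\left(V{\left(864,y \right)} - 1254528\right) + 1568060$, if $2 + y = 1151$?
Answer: $316409$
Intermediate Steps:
$y = 1149$ ($y = -2 + 1151 = 1149$)
$V{\left(b,W \right)} = W + 2 b$ ($V{\left(b,W \right)} = \left(W + b\right) + b = W + 2 b$)
$\left(V{\left(864,y \right)} - 1254528\right) + 1568060 = \left(\left(1149 + 2 \cdot 864\right) - 1254528\right) + 1568060 = \left(\left(1149 + 1728\right) - 1254528\right) + 1568060 = \left(2877 - 1254528\right) + 1568060 = -1251651 + 1568060 = 316409$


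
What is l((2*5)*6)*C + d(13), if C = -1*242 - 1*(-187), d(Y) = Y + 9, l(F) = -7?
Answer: 407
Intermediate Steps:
d(Y) = 9 + Y
C = -55 (C = -242 + 187 = -55)
l((2*5)*6)*C + d(13) = -7*(-55) + (9 + 13) = 385 + 22 = 407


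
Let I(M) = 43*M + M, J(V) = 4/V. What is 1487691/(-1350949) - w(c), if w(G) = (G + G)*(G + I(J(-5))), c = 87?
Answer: -60889306089/6754745 ≈ -9014.3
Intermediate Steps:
I(M) = 44*M
w(G) = 2*G*(-176/5 + G) (w(G) = (G + G)*(G + 44*(4/(-5))) = (2*G)*(G + 44*(4*(-1/5))) = (2*G)*(G + 44*(-4/5)) = (2*G)*(G - 176/5) = (2*G)*(-176/5 + G) = 2*G*(-176/5 + G))
1487691/(-1350949) - w(c) = 1487691/(-1350949) - 2*87*(-176 + 5*87)/5 = 1487691*(-1/1350949) - 2*87*(-176 + 435)/5 = -1487691/1350949 - 2*87*259/5 = -1487691/1350949 - 1*45066/5 = -1487691/1350949 - 45066/5 = -60889306089/6754745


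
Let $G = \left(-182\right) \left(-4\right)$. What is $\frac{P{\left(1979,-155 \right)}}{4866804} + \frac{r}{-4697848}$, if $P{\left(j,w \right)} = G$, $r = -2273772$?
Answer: $\frac{691838918627}{1428969089862} \approx 0.48415$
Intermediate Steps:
$G = 728$
$P{\left(j,w \right)} = 728$
$\frac{P{\left(1979,-155 \right)}}{4866804} + \frac{r}{-4697848} = \frac{728}{4866804} - \frac{2273772}{-4697848} = 728 \cdot \frac{1}{4866804} - - \frac{568443}{1174462} = \frac{182}{1216701} + \frac{568443}{1174462} = \frac{691838918627}{1428969089862}$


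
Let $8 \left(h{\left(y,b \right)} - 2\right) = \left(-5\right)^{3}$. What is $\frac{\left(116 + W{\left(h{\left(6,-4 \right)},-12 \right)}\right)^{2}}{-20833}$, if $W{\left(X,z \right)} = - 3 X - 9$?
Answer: $- \frac{1399489}{1333312} \approx -1.0496$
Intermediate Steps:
$h{\left(y,b \right)} = - \frac{109}{8}$ ($h{\left(y,b \right)} = 2 + \frac{\left(-5\right)^{3}}{8} = 2 + \frac{1}{8} \left(-125\right) = 2 - \frac{125}{8} = - \frac{109}{8}$)
$W{\left(X,z \right)} = -9 - 3 X$
$\frac{\left(116 + W{\left(h{\left(6,-4 \right)},-12 \right)}\right)^{2}}{-20833} = \frac{\left(116 - - \frac{255}{8}\right)^{2}}{-20833} = \left(116 + \left(-9 + \frac{327}{8}\right)\right)^{2} \left(- \frac{1}{20833}\right) = \left(116 + \frac{255}{8}\right)^{2} \left(- \frac{1}{20833}\right) = \left(\frac{1183}{8}\right)^{2} \left(- \frac{1}{20833}\right) = \frac{1399489}{64} \left(- \frac{1}{20833}\right) = - \frac{1399489}{1333312}$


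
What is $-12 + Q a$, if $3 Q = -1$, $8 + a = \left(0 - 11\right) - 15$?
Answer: $- \frac{2}{3} \approx -0.66667$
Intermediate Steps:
$a = -34$ ($a = -8 + \left(\left(0 - 11\right) - 15\right) = -8 - 26 = -34$)
$Q = - \frac{1}{3}$ ($Q = \frac{1}{3} \left(-1\right) = - \frac{1}{3} \approx -0.33333$)
$-12 + Q a = -12 - - \frac{34}{3} = -12 + \frac{34}{3} = - \frac{2}{3}$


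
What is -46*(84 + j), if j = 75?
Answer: -7314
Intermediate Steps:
-46*(84 + j) = -46*(84 + 75) = -46*159 = -7314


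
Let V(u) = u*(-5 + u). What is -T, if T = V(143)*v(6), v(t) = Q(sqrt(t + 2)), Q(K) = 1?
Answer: -19734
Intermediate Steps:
v(t) = 1
T = 19734 (T = (143*(-5 + 143))*1 = (143*138)*1 = 19734*1 = 19734)
-T = -1*19734 = -19734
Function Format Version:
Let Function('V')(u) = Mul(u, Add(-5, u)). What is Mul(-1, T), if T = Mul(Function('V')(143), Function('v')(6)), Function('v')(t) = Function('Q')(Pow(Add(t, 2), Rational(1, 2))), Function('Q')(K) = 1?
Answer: -19734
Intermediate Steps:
Function('v')(t) = 1
T = 19734 (T = Mul(Mul(143, Add(-5, 143)), 1) = Mul(Mul(143, 138), 1) = Mul(19734, 1) = 19734)
Mul(-1, T) = Mul(-1, 19734) = -19734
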